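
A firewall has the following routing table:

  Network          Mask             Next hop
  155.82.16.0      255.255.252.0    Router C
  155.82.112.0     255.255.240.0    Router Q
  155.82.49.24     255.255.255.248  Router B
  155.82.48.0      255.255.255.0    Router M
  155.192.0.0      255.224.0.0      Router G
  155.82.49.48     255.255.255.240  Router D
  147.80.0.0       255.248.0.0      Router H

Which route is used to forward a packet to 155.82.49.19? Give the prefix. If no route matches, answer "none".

155.82.49.19 is outside every listed prefix and there is no default route.

none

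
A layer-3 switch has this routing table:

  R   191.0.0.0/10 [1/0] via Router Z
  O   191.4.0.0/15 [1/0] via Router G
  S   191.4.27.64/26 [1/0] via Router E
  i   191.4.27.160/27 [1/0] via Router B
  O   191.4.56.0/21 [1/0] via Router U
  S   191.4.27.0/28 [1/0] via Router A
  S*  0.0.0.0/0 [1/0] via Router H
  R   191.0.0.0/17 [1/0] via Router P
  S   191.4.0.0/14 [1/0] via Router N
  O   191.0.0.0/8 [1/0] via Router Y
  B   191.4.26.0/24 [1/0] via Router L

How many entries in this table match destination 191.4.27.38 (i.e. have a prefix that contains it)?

Prefixes containing 191.4.27.38:
  0.0.0.0/0 (default, matches everything)
  191.0.0.0/8 (191.0.0.0 - 191.255.255.255)
  191.0.0.0/10 (191.0.0.0 - 191.63.255.255)
  191.4.0.0/14 (191.4.0.0 - 191.7.255.255)
  191.4.0.0/15 (191.4.0.0 - 191.5.255.255)
Total matching entries: 5.

5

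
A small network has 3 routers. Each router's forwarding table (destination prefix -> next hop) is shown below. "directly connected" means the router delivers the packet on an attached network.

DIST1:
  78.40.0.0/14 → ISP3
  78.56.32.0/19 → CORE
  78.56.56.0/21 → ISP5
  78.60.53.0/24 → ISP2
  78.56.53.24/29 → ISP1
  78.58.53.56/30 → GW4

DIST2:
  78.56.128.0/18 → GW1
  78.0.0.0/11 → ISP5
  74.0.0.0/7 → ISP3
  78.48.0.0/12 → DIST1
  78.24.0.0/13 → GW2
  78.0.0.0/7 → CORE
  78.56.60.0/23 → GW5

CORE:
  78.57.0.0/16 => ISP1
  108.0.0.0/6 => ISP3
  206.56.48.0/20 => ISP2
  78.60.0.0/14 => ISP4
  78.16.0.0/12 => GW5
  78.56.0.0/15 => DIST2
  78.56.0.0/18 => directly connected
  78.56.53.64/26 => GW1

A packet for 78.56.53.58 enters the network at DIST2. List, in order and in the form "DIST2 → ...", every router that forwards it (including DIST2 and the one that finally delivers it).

At DIST2: longest match for 78.56.53.58 is 78.48.0.0/12 -> DIST1
At DIST1: longest match for 78.56.53.58 is 78.56.32.0/19 -> CORE
At CORE: longest match for 78.56.53.58 is 78.56.0.0/18 -> directly connected

DIST2 → DIST1 → CORE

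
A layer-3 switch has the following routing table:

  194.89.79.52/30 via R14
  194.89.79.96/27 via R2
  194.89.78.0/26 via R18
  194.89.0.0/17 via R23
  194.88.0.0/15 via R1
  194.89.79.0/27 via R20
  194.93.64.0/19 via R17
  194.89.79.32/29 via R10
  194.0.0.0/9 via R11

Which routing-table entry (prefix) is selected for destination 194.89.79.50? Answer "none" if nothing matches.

Entries matching 194.89.79.50:
  194.0.0.0/9 (194.0.0.0 - 194.127.255.255)
  194.88.0.0/15 (194.88.0.0 - 194.89.255.255)
  194.89.0.0/17 (194.89.0.0 - 194.89.127.255)
Most specific is 194.89.0.0/17.

194.89.0.0/17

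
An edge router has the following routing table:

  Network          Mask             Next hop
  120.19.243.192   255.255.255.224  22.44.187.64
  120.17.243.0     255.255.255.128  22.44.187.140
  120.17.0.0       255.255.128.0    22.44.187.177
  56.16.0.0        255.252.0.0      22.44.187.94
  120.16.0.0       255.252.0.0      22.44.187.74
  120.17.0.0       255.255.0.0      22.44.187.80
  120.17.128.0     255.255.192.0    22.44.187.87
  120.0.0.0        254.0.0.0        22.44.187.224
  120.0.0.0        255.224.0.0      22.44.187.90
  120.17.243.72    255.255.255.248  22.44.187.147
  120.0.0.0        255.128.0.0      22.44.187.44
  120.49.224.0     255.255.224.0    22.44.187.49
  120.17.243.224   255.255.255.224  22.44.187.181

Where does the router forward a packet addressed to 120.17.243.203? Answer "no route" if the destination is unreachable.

22.44.187.80

Routes whose prefix contains 120.17.243.203:
  120.0.0.0/7 (120.0.0.0 - 121.255.255.255) -> 22.44.187.224
  120.0.0.0/9 (120.0.0.0 - 120.127.255.255) -> 22.44.187.44
  120.0.0.0/11 (120.0.0.0 - 120.31.255.255) -> 22.44.187.90
  120.16.0.0/14 (120.16.0.0 - 120.19.255.255) -> 22.44.187.74
  120.17.0.0/16 (120.17.0.0 - 120.17.255.255) -> 22.44.187.80
More-specific entries that do NOT match:
  120.17.243.72/29 (120.17.243.72 - 120.17.243.79) does not contain 120.17.243.203
  120.19.243.192/27 (120.19.243.192 - 120.19.243.223) does not contain 120.17.243.203
  120.17.243.224/27 (120.17.243.224 - 120.17.243.255) does not contain 120.17.243.203
  120.17.243.0/25 (120.17.243.0 - 120.17.243.127) does not contain 120.17.243.203
  120.49.224.0/19 (120.49.224.0 - 120.49.255.255) does not contain 120.17.243.203
  120.17.128.0/18 (120.17.128.0 - 120.17.191.255) does not contain 120.17.243.203
  120.17.0.0/17 (120.17.0.0 - 120.17.127.255) does not contain 120.17.243.203
Longest matching prefix is /16 -> next hop 22.44.187.80.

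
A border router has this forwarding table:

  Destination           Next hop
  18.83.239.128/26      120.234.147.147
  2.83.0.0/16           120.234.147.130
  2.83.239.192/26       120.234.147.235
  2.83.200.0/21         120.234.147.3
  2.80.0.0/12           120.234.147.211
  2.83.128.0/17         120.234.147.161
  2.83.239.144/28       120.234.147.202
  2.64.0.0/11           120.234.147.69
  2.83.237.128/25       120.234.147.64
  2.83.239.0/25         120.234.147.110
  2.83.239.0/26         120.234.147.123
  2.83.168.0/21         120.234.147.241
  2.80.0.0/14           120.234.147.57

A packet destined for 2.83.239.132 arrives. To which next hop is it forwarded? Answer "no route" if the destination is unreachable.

Routes whose prefix contains 2.83.239.132:
  2.64.0.0/11 (2.64.0.0 - 2.95.255.255) -> 120.234.147.69
  2.80.0.0/12 (2.80.0.0 - 2.95.255.255) -> 120.234.147.211
  2.80.0.0/14 (2.80.0.0 - 2.83.255.255) -> 120.234.147.57
  2.83.0.0/16 (2.83.0.0 - 2.83.255.255) -> 120.234.147.130
  2.83.128.0/17 (2.83.128.0 - 2.83.255.255) -> 120.234.147.161
More-specific entries that do NOT match:
  2.83.239.144/28 (2.83.239.144 - 2.83.239.159) does not contain 2.83.239.132
  18.83.239.128/26 (18.83.239.128 - 18.83.239.191) does not contain 2.83.239.132
  2.83.239.192/26 (2.83.239.192 - 2.83.239.255) does not contain 2.83.239.132
  2.83.239.0/26 (2.83.239.0 - 2.83.239.63) does not contain 2.83.239.132
  2.83.237.128/25 (2.83.237.128 - 2.83.237.255) does not contain 2.83.239.132
  2.83.239.0/25 (2.83.239.0 - 2.83.239.127) does not contain 2.83.239.132
  2.83.200.0/21 (2.83.200.0 - 2.83.207.255) does not contain 2.83.239.132
  2.83.168.0/21 (2.83.168.0 - 2.83.175.255) does not contain 2.83.239.132
Longest matching prefix is /17 -> next hop 120.234.147.161.

120.234.147.161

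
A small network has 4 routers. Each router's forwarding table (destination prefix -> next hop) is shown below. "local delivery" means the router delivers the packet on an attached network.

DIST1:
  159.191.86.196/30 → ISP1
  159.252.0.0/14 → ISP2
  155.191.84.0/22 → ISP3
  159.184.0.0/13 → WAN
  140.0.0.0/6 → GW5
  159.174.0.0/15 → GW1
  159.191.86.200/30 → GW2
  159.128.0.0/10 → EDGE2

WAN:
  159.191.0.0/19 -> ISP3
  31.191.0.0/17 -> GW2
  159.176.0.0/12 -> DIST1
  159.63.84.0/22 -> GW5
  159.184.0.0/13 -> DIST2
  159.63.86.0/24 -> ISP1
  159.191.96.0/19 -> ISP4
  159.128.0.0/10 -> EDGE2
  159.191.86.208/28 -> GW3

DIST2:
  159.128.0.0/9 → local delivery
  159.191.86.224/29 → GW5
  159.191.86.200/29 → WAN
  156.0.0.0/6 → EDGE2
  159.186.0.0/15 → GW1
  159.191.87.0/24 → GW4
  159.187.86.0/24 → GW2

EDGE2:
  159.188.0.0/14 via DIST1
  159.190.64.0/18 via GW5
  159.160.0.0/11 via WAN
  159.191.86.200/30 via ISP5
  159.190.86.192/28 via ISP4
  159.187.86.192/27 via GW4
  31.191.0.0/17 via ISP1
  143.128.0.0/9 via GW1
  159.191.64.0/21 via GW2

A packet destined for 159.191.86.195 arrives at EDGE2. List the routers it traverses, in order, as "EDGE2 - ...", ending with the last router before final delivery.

EDGE2 - DIST1 - WAN - DIST2

At EDGE2: longest match for 159.191.86.195 is 159.188.0.0/14 -> DIST1
At DIST1: longest match for 159.191.86.195 is 159.184.0.0/13 -> WAN
At WAN: longest match for 159.191.86.195 is 159.184.0.0/13 -> DIST2
At DIST2: longest match for 159.191.86.195 is 159.128.0.0/9 -> local delivery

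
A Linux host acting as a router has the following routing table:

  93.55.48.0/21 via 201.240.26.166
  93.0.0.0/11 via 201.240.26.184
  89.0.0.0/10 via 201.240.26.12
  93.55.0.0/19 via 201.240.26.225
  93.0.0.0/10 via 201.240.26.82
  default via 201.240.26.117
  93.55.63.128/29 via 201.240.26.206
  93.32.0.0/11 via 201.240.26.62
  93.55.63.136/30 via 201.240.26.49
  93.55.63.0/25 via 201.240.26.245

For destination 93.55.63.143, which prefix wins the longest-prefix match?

Entries matching 93.55.63.143:
  0.0.0.0/0 (default, matches everything)
  93.0.0.0/10 (93.0.0.0 - 93.63.255.255)
  93.32.0.0/11 (93.32.0.0 - 93.63.255.255)
Most specific is 93.32.0.0/11.

93.32.0.0/11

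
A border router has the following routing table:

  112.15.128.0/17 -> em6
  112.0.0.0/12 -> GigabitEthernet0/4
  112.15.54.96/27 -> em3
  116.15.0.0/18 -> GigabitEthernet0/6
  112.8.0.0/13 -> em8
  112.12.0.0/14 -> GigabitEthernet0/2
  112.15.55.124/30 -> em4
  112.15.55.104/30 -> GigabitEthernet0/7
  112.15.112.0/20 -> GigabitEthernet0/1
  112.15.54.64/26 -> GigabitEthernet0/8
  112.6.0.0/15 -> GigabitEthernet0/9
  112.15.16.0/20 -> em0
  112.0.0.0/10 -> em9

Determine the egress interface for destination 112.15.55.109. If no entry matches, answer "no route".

GigabitEthernet0/2

Routes whose prefix contains 112.15.55.109:
  112.0.0.0/10 (112.0.0.0 - 112.63.255.255) -> em9
  112.0.0.0/12 (112.0.0.0 - 112.15.255.255) -> GigabitEthernet0/4
  112.8.0.0/13 (112.8.0.0 - 112.15.255.255) -> em8
  112.12.0.0/14 (112.12.0.0 - 112.15.255.255) -> GigabitEthernet0/2
More-specific entries that do NOT match:
  112.15.55.124/30 (112.15.55.124 - 112.15.55.127) does not contain 112.15.55.109
  112.15.55.104/30 (112.15.55.104 - 112.15.55.107) does not contain 112.15.55.109
  112.15.54.96/27 (112.15.54.96 - 112.15.54.127) does not contain 112.15.55.109
  112.15.54.64/26 (112.15.54.64 - 112.15.54.127) does not contain 112.15.55.109
  112.15.112.0/20 (112.15.112.0 - 112.15.127.255) does not contain 112.15.55.109
  112.15.16.0/20 (112.15.16.0 - 112.15.31.255) does not contain 112.15.55.109
  116.15.0.0/18 (116.15.0.0 - 116.15.63.255) does not contain 112.15.55.109
  112.15.128.0/17 (112.15.128.0 - 112.15.255.255) does not contain 112.15.55.109
  112.6.0.0/15 (112.6.0.0 - 112.7.255.255) does not contain 112.15.55.109
Longest matching prefix is /14 -> interface GigabitEthernet0/2.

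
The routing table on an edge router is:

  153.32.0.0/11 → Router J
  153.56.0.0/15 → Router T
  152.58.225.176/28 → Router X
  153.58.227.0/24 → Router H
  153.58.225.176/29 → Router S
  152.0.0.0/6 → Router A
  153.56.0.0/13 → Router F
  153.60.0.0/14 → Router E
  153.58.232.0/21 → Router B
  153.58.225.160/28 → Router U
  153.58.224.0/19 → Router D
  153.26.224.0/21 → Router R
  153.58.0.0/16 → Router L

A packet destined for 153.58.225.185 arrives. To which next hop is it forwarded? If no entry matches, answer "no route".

Routes whose prefix contains 153.58.225.185:
  152.0.0.0/6 (152.0.0.0 - 155.255.255.255) -> Router A
  153.32.0.0/11 (153.32.0.0 - 153.63.255.255) -> Router J
  153.56.0.0/13 (153.56.0.0 - 153.63.255.255) -> Router F
  153.58.0.0/16 (153.58.0.0 - 153.58.255.255) -> Router L
  153.58.224.0/19 (153.58.224.0 - 153.58.255.255) -> Router D
More-specific entries that do NOT match:
  153.58.225.176/29 (153.58.225.176 - 153.58.225.183) does not contain 153.58.225.185
  152.58.225.176/28 (152.58.225.176 - 152.58.225.191) does not contain 153.58.225.185
  153.58.225.160/28 (153.58.225.160 - 153.58.225.175) does not contain 153.58.225.185
  153.58.227.0/24 (153.58.227.0 - 153.58.227.255) does not contain 153.58.225.185
  153.58.232.0/21 (153.58.232.0 - 153.58.239.255) does not contain 153.58.225.185
  153.26.224.0/21 (153.26.224.0 - 153.26.231.255) does not contain 153.58.225.185
Longest matching prefix is /19 -> next hop Router D.

Router D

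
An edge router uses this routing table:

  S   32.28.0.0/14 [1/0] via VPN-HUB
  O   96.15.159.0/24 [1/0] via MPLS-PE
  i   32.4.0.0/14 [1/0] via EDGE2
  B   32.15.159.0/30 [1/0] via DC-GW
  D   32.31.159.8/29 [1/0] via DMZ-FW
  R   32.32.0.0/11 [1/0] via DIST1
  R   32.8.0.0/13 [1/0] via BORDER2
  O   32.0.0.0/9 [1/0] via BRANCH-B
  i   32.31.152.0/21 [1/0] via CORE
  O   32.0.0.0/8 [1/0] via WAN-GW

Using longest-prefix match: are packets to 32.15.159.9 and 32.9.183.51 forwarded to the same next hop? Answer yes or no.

32.15.159.9: longest match 32.8.0.0/13 -> BORDER2
32.9.183.51: longest match 32.8.0.0/13 -> BORDER2

yes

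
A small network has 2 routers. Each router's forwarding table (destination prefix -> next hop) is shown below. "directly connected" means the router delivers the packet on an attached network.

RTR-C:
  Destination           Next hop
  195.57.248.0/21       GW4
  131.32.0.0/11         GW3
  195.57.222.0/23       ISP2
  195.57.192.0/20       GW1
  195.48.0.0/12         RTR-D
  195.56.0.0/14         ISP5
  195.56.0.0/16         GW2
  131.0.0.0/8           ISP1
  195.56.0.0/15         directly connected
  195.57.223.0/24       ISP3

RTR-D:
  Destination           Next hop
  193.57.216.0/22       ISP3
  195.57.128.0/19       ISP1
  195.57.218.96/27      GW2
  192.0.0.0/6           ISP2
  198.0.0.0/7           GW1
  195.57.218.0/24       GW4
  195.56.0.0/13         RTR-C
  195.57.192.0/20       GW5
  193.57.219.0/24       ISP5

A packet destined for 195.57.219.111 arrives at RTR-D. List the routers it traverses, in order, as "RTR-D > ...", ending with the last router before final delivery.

RTR-D > RTR-C

At RTR-D: longest match for 195.57.219.111 is 195.56.0.0/13 -> RTR-C
At RTR-C: longest match for 195.57.219.111 is 195.56.0.0/15 -> directly connected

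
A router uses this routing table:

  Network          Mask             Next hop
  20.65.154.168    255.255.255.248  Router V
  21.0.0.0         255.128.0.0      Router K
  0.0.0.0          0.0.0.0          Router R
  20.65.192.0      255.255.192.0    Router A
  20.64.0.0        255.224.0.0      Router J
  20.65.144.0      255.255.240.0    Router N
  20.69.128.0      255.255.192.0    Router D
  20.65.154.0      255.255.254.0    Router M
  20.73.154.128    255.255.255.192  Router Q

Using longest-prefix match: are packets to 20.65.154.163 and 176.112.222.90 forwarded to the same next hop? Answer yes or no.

20.65.154.163: longest match 20.65.154.0/23 -> Router M
176.112.222.90: longest match 0.0.0.0/0 -> Router R

no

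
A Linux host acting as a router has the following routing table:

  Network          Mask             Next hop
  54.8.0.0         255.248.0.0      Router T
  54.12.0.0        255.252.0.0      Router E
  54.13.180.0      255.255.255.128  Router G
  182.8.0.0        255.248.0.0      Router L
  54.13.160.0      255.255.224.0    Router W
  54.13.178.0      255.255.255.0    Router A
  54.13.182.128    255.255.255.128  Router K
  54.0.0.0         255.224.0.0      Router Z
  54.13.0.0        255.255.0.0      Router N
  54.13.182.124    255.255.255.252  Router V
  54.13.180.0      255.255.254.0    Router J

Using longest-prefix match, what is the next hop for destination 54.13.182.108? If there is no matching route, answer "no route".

Router W

Routes whose prefix contains 54.13.182.108:
  54.0.0.0/11 (54.0.0.0 - 54.31.255.255) -> Router Z
  54.8.0.0/13 (54.8.0.0 - 54.15.255.255) -> Router T
  54.12.0.0/14 (54.12.0.0 - 54.15.255.255) -> Router E
  54.13.0.0/16 (54.13.0.0 - 54.13.255.255) -> Router N
  54.13.160.0/19 (54.13.160.0 - 54.13.191.255) -> Router W
More-specific entries that do NOT match:
  54.13.182.124/30 (54.13.182.124 - 54.13.182.127) does not contain 54.13.182.108
  54.13.180.0/25 (54.13.180.0 - 54.13.180.127) does not contain 54.13.182.108
  54.13.182.128/25 (54.13.182.128 - 54.13.182.255) does not contain 54.13.182.108
  54.13.178.0/24 (54.13.178.0 - 54.13.178.255) does not contain 54.13.182.108
  54.13.180.0/23 (54.13.180.0 - 54.13.181.255) does not contain 54.13.182.108
Longest matching prefix is /19 -> next hop Router W.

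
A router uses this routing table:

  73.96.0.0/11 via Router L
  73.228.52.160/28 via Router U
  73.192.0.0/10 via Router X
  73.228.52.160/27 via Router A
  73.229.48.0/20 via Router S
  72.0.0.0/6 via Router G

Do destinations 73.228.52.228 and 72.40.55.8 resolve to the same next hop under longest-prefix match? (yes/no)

no

73.228.52.228: longest match 73.192.0.0/10 -> Router X
72.40.55.8: longest match 72.0.0.0/6 -> Router G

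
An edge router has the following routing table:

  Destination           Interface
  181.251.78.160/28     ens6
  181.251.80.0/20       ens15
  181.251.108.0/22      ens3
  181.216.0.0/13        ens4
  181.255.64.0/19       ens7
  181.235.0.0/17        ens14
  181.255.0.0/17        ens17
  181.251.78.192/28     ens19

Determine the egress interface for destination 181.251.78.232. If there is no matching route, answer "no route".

no route

No entry's prefix contains 181.251.78.232; there is no default route.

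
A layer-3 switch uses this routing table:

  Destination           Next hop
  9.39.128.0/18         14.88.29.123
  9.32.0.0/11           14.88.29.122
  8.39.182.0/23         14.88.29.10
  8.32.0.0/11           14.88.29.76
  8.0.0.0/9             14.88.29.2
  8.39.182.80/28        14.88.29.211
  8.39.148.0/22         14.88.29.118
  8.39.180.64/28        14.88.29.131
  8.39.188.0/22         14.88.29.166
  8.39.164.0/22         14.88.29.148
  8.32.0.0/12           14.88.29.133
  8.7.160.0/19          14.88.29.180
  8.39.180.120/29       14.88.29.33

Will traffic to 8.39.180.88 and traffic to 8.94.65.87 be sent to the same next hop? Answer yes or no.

no

8.39.180.88: longest match 8.32.0.0/12 -> 14.88.29.133
8.94.65.87: longest match 8.0.0.0/9 -> 14.88.29.2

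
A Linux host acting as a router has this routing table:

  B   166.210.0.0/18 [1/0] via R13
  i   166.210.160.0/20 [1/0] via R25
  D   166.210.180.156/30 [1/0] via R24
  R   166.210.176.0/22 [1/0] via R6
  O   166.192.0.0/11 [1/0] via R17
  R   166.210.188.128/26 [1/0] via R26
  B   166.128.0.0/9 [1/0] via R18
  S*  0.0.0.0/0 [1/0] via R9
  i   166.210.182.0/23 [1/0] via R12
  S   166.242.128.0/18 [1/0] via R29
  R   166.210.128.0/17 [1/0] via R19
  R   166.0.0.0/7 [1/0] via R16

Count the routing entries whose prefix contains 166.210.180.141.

Prefixes containing 166.210.180.141:
  0.0.0.0/0 (default, matches everything)
  166.0.0.0/7 (166.0.0.0 - 167.255.255.255)
  166.128.0.0/9 (166.128.0.0 - 166.255.255.255)
  166.192.0.0/11 (166.192.0.0 - 166.223.255.255)
  166.210.128.0/17 (166.210.128.0 - 166.210.255.255)
Total matching entries: 5.

5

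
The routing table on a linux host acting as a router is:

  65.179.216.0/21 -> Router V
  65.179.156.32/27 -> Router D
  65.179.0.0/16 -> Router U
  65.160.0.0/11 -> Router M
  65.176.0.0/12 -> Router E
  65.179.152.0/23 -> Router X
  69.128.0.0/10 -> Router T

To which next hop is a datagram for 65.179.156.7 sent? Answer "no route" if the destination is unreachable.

Router U

Routes whose prefix contains 65.179.156.7:
  65.160.0.0/11 (65.160.0.0 - 65.191.255.255) -> Router M
  65.176.0.0/12 (65.176.0.0 - 65.191.255.255) -> Router E
  65.179.0.0/16 (65.179.0.0 - 65.179.255.255) -> Router U
More-specific entries that do NOT match:
  65.179.156.32/27 (65.179.156.32 - 65.179.156.63) does not contain 65.179.156.7
  65.179.152.0/23 (65.179.152.0 - 65.179.153.255) does not contain 65.179.156.7
  65.179.216.0/21 (65.179.216.0 - 65.179.223.255) does not contain 65.179.156.7
Longest matching prefix is /16 -> next hop Router U.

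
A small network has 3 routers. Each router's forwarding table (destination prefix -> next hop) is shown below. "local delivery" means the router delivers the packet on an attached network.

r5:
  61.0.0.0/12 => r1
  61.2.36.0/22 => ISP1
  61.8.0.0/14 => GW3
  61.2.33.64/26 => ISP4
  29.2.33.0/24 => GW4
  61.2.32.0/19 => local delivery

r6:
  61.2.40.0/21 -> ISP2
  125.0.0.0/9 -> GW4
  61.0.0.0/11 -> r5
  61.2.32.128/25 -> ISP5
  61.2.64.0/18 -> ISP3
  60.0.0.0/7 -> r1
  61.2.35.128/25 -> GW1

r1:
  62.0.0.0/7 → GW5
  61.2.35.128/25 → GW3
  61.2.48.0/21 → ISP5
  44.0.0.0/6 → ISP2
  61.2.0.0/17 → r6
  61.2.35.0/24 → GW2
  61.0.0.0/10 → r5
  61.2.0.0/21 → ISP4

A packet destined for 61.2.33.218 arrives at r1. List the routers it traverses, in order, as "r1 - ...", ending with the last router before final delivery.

At r1: longest match for 61.2.33.218 is 61.2.0.0/17 -> r6
At r6: longest match for 61.2.33.218 is 61.0.0.0/11 -> r5
At r5: longest match for 61.2.33.218 is 61.2.32.0/19 -> local delivery

r1 - r6 - r5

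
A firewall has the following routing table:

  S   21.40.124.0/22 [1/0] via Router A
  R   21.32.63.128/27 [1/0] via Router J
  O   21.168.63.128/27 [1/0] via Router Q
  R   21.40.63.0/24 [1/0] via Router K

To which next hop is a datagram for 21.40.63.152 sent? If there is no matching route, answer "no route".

Routes whose prefix contains 21.40.63.152:
  21.40.63.0/24 (21.40.63.0 - 21.40.63.255) -> Router K
More-specific entries that do NOT match:
  21.32.63.128/27 (21.32.63.128 - 21.32.63.159) does not contain 21.40.63.152
  21.168.63.128/27 (21.168.63.128 - 21.168.63.159) does not contain 21.40.63.152
Longest matching prefix is /24 -> next hop Router K.

Router K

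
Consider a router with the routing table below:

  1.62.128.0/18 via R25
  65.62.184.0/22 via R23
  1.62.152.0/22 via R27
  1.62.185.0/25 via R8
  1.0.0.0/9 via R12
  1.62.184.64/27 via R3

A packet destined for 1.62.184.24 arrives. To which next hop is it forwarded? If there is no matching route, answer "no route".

R25

Routes whose prefix contains 1.62.184.24:
  1.0.0.0/9 (1.0.0.0 - 1.127.255.255) -> R12
  1.62.128.0/18 (1.62.128.0 - 1.62.191.255) -> R25
More-specific entries that do NOT match:
  1.62.184.64/27 (1.62.184.64 - 1.62.184.95) does not contain 1.62.184.24
  1.62.185.0/25 (1.62.185.0 - 1.62.185.127) does not contain 1.62.184.24
  65.62.184.0/22 (65.62.184.0 - 65.62.187.255) does not contain 1.62.184.24
  1.62.152.0/22 (1.62.152.0 - 1.62.155.255) does not contain 1.62.184.24
Longest matching prefix is /18 -> next hop R25.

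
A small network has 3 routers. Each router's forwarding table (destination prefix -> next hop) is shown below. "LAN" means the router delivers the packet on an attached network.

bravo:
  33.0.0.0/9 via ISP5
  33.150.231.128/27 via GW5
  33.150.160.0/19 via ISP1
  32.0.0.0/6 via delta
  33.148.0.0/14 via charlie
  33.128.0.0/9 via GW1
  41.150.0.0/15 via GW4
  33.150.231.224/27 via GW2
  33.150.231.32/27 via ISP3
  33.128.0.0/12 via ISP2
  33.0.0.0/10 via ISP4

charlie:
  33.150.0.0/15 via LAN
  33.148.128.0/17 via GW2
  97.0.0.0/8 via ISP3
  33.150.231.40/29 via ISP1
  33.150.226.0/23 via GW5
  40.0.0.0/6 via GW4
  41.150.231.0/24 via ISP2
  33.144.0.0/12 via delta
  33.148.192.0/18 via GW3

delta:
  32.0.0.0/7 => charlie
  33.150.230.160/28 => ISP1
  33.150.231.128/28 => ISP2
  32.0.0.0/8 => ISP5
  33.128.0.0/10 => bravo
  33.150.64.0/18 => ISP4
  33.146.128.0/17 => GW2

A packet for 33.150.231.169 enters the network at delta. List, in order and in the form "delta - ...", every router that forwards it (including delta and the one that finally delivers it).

delta - bravo - charlie

At delta: longest match for 33.150.231.169 is 33.128.0.0/10 -> bravo
At bravo: longest match for 33.150.231.169 is 33.148.0.0/14 -> charlie
At charlie: longest match for 33.150.231.169 is 33.150.0.0/15 -> LAN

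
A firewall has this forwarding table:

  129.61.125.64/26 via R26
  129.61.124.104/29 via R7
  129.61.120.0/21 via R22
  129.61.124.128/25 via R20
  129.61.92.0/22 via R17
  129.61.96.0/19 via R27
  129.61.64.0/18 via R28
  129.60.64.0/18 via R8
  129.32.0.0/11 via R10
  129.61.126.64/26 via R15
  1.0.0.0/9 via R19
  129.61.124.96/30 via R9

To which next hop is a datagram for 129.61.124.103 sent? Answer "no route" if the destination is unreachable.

Routes whose prefix contains 129.61.124.103:
  129.32.0.0/11 (129.32.0.0 - 129.63.255.255) -> R10
  129.61.64.0/18 (129.61.64.0 - 129.61.127.255) -> R28
  129.61.96.0/19 (129.61.96.0 - 129.61.127.255) -> R27
  129.61.120.0/21 (129.61.120.0 - 129.61.127.255) -> R22
More-specific entries that do NOT match:
  129.61.124.96/30 (129.61.124.96 - 129.61.124.99) does not contain 129.61.124.103
  129.61.124.104/29 (129.61.124.104 - 129.61.124.111) does not contain 129.61.124.103
  129.61.125.64/26 (129.61.125.64 - 129.61.125.127) does not contain 129.61.124.103
  129.61.126.64/26 (129.61.126.64 - 129.61.126.127) does not contain 129.61.124.103
  129.61.124.128/25 (129.61.124.128 - 129.61.124.255) does not contain 129.61.124.103
  129.61.92.0/22 (129.61.92.0 - 129.61.95.255) does not contain 129.61.124.103
Longest matching prefix is /21 -> next hop R22.

R22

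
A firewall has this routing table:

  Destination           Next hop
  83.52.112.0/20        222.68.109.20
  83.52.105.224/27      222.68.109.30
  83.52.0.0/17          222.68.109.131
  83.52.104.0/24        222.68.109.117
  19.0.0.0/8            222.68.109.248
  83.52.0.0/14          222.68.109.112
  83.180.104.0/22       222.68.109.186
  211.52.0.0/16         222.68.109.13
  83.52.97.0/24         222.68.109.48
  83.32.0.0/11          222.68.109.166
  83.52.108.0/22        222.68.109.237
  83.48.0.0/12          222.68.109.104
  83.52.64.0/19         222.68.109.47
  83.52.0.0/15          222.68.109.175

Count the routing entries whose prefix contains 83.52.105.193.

Prefixes containing 83.52.105.193:
  83.32.0.0/11 (83.32.0.0 - 83.63.255.255)
  83.48.0.0/12 (83.48.0.0 - 83.63.255.255)
  83.52.0.0/14 (83.52.0.0 - 83.55.255.255)
  83.52.0.0/15 (83.52.0.0 - 83.53.255.255)
  83.52.0.0/17 (83.52.0.0 - 83.52.127.255)
Total matching entries: 5.

5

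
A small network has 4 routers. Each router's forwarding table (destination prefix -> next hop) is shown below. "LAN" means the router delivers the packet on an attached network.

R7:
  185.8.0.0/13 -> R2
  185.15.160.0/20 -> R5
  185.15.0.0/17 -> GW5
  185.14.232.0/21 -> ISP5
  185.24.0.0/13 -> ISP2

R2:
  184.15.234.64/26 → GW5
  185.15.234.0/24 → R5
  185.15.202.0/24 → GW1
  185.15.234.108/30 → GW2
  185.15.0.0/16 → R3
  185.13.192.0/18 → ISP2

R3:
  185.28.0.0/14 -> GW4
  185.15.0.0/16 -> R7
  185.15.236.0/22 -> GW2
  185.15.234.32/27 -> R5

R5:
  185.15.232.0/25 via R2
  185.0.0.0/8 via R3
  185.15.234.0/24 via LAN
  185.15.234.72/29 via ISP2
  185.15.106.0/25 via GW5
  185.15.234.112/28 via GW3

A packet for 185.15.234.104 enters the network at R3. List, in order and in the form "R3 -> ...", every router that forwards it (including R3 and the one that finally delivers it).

At R3: longest match for 185.15.234.104 is 185.15.0.0/16 -> R7
At R7: longest match for 185.15.234.104 is 185.8.0.0/13 -> R2
At R2: longest match for 185.15.234.104 is 185.15.234.0/24 -> R5
At R5: longest match for 185.15.234.104 is 185.15.234.0/24 -> LAN

R3 -> R7 -> R2 -> R5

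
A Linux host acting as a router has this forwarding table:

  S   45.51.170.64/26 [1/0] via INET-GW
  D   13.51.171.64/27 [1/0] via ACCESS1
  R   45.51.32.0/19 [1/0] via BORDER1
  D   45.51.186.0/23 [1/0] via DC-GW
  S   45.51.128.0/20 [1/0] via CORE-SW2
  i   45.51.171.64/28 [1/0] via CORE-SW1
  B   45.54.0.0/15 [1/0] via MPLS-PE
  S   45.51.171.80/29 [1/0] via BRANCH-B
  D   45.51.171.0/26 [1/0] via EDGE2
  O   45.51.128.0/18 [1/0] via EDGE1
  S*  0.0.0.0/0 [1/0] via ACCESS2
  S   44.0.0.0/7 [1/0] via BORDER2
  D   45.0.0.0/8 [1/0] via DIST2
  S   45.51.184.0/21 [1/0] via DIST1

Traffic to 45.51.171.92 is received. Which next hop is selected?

EDGE1

Routes whose prefix contains 45.51.171.92:
  0.0.0.0/0 (default, matches everything) -> ACCESS2
  44.0.0.0/7 (44.0.0.0 - 45.255.255.255) -> BORDER2
  45.0.0.0/8 (45.0.0.0 - 45.255.255.255) -> DIST2
  45.51.128.0/18 (45.51.128.0 - 45.51.191.255) -> EDGE1
More-specific entries that do NOT match:
  45.51.171.80/29 (45.51.171.80 - 45.51.171.87) does not contain 45.51.171.92
  45.51.171.64/28 (45.51.171.64 - 45.51.171.79) does not contain 45.51.171.92
  13.51.171.64/27 (13.51.171.64 - 13.51.171.95) does not contain 45.51.171.92
  45.51.170.64/26 (45.51.170.64 - 45.51.170.127) does not contain 45.51.171.92
  45.51.171.0/26 (45.51.171.0 - 45.51.171.63) does not contain 45.51.171.92
  45.51.186.0/23 (45.51.186.0 - 45.51.187.255) does not contain 45.51.171.92
  45.51.184.0/21 (45.51.184.0 - 45.51.191.255) does not contain 45.51.171.92
  45.51.128.0/20 (45.51.128.0 - 45.51.143.255) does not contain 45.51.171.92
  45.51.32.0/19 (45.51.32.0 - 45.51.63.255) does not contain 45.51.171.92
Longest matching prefix is /18 -> next hop EDGE1.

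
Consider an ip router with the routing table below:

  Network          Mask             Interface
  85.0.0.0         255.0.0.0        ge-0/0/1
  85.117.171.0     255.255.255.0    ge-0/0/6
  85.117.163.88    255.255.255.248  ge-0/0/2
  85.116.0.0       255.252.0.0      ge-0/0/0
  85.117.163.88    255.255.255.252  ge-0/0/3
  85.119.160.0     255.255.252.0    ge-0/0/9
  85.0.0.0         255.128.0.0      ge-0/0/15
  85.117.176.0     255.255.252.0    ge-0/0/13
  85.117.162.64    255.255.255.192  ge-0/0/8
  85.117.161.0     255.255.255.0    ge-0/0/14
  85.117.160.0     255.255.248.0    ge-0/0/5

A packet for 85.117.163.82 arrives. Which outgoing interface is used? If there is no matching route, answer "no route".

ge-0/0/5

Routes whose prefix contains 85.117.163.82:
  85.0.0.0/8 (85.0.0.0 - 85.255.255.255) -> ge-0/0/1
  85.0.0.0/9 (85.0.0.0 - 85.127.255.255) -> ge-0/0/15
  85.116.0.0/14 (85.116.0.0 - 85.119.255.255) -> ge-0/0/0
  85.117.160.0/21 (85.117.160.0 - 85.117.167.255) -> ge-0/0/5
More-specific entries that do NOT match:
  85.117.163.88/30 (85.117.163.88 - 85.117.163.91) does not contain 85.117.163.82
  85.117.163.88/29 (85.117.163.88 - 85.117.163.95) does not contain 85.117.163.82
  85.117.162.64/26 (85.117.162.64 - 85.117.162.127) does not contain 85.117.163.82
  85.117.171.0/24 (85.117.171.0 - 85.117.171.255) does not contain 85.117.163.82
  85.117.161.0/24 (85.117.161.0 - 85.117.161.255) does not contain 85.117.163.82
  85.119.160.0/22 (85.119.160.0 - 85.119.163.255) does not contain 85.117.163.82
  85.117.176.0/22 (85.117.176.0 - 85.117.179.255) does not contain 85.117.163.82
Longest matching prefix is /21 -> interface ge-0/0/5.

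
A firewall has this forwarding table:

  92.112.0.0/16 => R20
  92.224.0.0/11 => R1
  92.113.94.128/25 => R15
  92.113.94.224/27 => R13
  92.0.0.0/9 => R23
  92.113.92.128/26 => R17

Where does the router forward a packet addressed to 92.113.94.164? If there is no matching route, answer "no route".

Routes whose prefix contains 92.113.94.164:
  92.0.0.0/9 (92.0.0.0 - 92.127.255.255) -> R23
  92.113.94.128/25 (92.113.94.128 - 92.113.94.255) -> R15
More-specific entries that do NOT match:
  92.113.94.224/27 (92.113.94.224 - 92.113.94.255) does not contain 92.113.94.164
  92.113.92.128/26 (92.113.92.128 - 92.113.92.191) does not contain 92.113.94.164
Longest matching prefix is /25 -> next hop R15.

R15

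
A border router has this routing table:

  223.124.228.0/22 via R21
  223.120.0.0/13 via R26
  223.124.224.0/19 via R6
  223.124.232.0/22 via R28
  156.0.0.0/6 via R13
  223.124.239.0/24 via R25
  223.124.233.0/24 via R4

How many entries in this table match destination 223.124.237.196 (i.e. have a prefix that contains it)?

Prefixes containing 223.124.237.196:
  223.120.0.0/13 (223.120.0.0 - 223.127.255.255)
  223.124.224.0/19 (223.124.224.0 - 223.124.255.255)
Total matching entries: 2.

2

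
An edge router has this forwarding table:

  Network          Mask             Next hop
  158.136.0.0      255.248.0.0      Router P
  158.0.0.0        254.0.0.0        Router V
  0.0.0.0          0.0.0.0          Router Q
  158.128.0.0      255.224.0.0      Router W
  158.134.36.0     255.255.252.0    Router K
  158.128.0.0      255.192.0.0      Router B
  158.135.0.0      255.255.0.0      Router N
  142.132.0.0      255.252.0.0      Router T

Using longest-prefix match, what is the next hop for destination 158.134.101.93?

Router W

Routes whose prefix contains 158.134.101.93:
  0.0.0.0/0 (default, matches everything) -> Router Q
  158.0.0.0/7 (158.0.0.0 - 159.255.255.255) -> Router V
  158.128.0.0/10 (158.128.0.0 - 158.191.255.255) -> Router B
  158.128.0.0/11 (158.128.0.0 - 158.159.255.255) -> Router W
More-specific entries that do NOT match:
  158.134.36.0/22 (158.134.36.0 - 158.134.39.255) does not contain 158.134.101.93
  158.135.0.0/16 (158.135.0.0 - 158.135.255.255) does not contain 158.134.101.93
  142.132.0.0/14 (142.132.0.0 - 142.135.255.255) does not contain 158.134.101.93
  158.136.0.0/13 (158.136.0.0 - 158.143.255.255) does not contain 158.134.101.93
Longest matching prefix is /11 -> next hop Router W.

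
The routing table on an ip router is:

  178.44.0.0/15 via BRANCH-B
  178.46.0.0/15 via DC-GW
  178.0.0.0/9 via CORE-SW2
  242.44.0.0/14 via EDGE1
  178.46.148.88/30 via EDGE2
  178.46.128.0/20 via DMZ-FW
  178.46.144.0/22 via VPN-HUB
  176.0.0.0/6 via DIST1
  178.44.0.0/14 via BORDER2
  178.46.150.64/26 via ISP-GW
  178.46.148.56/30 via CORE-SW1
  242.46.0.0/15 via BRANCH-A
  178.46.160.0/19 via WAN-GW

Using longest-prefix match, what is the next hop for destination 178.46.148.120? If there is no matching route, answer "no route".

Routes whose prefix contains 178.46.148.120:
  176.0.0.0/6 (176.0.0.0 - 179.255.255.255) -> DIST1
  178.0.0.0/9 (178.0.0.0 - 178.127.255.255) -> CORE-SW2
  178.44.0.0/14 (178.44.0.0 - 178.47.255.255) -> BORDER2
  178.46.0.0/15 (178.46.0.0 - 178.47.255.255) -> DC-GW
More-specific entries that do NOT match:
  178.46.148.88/30 (178.46.148.88 - 178.46.148.91) does not contain 178.46.148.120
  178.46.148.56/30 (178.46.148.56 - 178.46.148.59) does not contain 178.46.148.120
  178.46.150.64/26 (178.46.150.64 - 178.46.150.127) does not contain 178.46.148.120
  178.46.144.0/22 (178.46.144.0 - 178.46.147.255) does not contain 178.46.148.120
  178.46.128.0/20 (178.46.128.0 - 178.46.143.255) does not contain 178.46.148.120
  178.46.160.0/19 (178.46.160.0 - 178.46.191.255) does not contain 178.46.148.120
Longest matching prefix is /15 -> next hop DC-GW.

DC-GW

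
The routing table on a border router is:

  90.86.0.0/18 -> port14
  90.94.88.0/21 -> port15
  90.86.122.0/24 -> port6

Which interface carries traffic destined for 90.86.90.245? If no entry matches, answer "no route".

no route

No entry's prefix contains 90.86.90.245; there is no default route.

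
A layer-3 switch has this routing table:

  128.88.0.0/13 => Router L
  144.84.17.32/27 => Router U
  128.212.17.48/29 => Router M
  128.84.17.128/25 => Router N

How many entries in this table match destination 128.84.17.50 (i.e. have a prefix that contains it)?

No listed prefix contains 128.84.17.50.
Total matching entries: 0.

0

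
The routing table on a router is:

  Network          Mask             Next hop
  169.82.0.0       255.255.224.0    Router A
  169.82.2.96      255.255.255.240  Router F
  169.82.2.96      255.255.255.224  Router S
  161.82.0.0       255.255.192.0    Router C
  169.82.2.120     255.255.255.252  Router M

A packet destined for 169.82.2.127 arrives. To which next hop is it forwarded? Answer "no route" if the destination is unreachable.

Router S

Routes whose prefix contains 169.82.2.127:
  169.82.0.0/19 (169.82.0.0 - 169.82.31.255) -> Router A
  169.82.2.96/27 (169.82.2.96 - 169.82.2.127) -> Router S
More-specific entries that do NOT match:
  169.82.2.120/30 (169.82.2.120 - 169.82.2.123) does not contain 169.82.2.127
  169.82.2.96/28 (169.82.2.96 - 169.82.2.111) does not contain 169.82.2.127
Longest matching prefix is /27 -> next hop Router S.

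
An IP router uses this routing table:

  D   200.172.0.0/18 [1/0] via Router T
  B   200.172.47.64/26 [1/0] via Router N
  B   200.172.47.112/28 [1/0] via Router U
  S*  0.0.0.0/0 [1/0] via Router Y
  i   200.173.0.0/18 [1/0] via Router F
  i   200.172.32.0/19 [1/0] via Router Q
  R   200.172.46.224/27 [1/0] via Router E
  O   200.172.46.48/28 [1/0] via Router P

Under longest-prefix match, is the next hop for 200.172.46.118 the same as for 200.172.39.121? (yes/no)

yes

200.172.46.118: longest match 200.172.32.0/19 -> Router Q
200.172.39.121: longest match 200.172.32.0/19 -> Router Q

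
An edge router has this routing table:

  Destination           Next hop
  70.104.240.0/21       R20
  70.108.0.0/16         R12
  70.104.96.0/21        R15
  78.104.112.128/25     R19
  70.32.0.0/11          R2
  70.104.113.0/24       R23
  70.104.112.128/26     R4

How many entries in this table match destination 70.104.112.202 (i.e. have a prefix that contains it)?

0

No listed prefix contains 70.104.112.202.
Total matching entries: 0.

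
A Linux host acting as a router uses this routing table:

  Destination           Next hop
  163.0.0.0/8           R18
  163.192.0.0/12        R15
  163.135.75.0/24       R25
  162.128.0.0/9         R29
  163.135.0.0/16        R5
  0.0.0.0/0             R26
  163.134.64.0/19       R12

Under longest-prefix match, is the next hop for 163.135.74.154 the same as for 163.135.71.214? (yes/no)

yes

163.135.74.154: longest match 163.135.0.0/16 -> R5
163.135.71.214: longest match 163.135.0.0/16 -> R5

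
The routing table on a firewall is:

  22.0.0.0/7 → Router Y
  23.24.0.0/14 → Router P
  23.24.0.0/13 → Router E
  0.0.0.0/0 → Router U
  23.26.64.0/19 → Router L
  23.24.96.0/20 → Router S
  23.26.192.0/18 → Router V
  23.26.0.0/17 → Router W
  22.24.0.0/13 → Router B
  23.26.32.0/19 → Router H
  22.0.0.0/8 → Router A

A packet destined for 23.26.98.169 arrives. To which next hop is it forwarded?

Router W

Routes whose prefix contains 23.26.98.169:
  0.0.0.0/0 (default, matches everything) -> Router U
  22.0.0.0/7 (22.0.0.0 - 23.255.255.255) -> Router Y
  23.24.0.0/13 (23.24.0.0 - 23.31.255.255) -> Router E
  23.24.0.0/14 (23.24.0.0 - 23.27.255.255) -> Router P
  23.26.0.0/17 (23.26.0.0 - 23.26.127.255) -> Router W
More-specific entries that do NOT match:
  23.24.96.0/20 (23.24.96.0 - 23.24.111.255) does not contain 23.26.98.169
  23.26.64.0/19 (23.26.64.0 - 23.26.95.255) does not contain 23.26.98.169
  23.26.32.0/19 (23.26.32.0 - 23.26.63.255) does not contain 23.26.98.169
  23.26.192.0/18 (23.26.192.0 - 23.26.255.255) does not contain 23.26.98.169
Longest matching prefix is /17 -> next hop Router W.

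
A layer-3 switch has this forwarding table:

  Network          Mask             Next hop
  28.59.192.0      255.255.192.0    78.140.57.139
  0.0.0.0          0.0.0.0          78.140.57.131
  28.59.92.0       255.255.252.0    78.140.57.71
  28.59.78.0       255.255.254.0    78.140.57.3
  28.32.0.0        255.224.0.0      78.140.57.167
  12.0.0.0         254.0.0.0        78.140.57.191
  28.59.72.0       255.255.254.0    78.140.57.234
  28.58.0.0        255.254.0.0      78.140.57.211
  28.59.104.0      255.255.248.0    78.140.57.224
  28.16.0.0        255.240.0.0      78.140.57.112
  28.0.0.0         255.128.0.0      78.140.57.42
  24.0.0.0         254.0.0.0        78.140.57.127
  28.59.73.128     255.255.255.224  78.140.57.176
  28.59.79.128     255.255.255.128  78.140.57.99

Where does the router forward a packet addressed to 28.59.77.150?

Routes whose prefix contains 28.59.77.150:
  0.0.0.0/0 (default, matches everything) -> 78.140.57.131
  28.0.0.0/9 (28.0.0.0 - 28.127.255.255) -> 78.140.57.42
  28.32.0.0/11 (28.32.0.0 - 28.63.255.255) -> 78.140.57.167
  28.58.0.0/15 (28.58.0.0 - 28.59.255.255) -> 78.140.57.211
More-specific entries that do NOT match:
  28.59.73.128/27 (28.59.73.128 - 28.59.73.159) does not contain 28.59.77.150
  28.59.79.128/25 (28.59.79.128 - 28.59.79.255) does not contain 28.59.77.150
  28.59.78.0/23 (28.59.78.0 - 28.59.79.255) does not contain 28.59.77.150
  28.59.72.0/23 (28.59.72.0 - 28.59.73.255) does not contain 28.59.77.150
  28.59.92.0/22 (28.59.92.0 - 28.59.95.255) does not contain 28.59.77.150
  28.59.104.0/21 (28.59.104.0 - 28.59.111.255) does not contain 28.59.77.150
  28.59.192.0/18 (28.59.192.0 - 28.59.255.255) does not contain 28.59.77.150
Longest matching prefix is /15 -> next hop 78.140.57.211.

78.140.57.211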